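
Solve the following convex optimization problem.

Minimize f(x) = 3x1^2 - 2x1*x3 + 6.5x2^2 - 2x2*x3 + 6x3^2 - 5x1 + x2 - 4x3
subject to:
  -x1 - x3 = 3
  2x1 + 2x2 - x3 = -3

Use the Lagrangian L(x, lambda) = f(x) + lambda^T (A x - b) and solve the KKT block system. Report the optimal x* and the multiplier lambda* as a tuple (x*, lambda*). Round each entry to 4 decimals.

Form the Lagrangian:
  L(x, lambda) = (1/2) x^T Q x + c^T x + lambda^T (A x - b)
Stationarity (grad_x L = 0): Q x + c + A^T lambda = 0.
Primal feasibility: A x = b.

This gives the KKT block system:
  [ Q   A^T ] [ x     ]   [-c ]
  [ A    0  ] [ lambda ] = [ b ]

Solving the linear system:
  x*      = (-1.8343, -0.2486, -1.1657)
  lambda* = (-13.7735, -0.0497)
  f(x*)   = 27.3785

x* = (-1.8343, -0.2486, -1.1657), lambda* = (-13.7735, -0.0497)


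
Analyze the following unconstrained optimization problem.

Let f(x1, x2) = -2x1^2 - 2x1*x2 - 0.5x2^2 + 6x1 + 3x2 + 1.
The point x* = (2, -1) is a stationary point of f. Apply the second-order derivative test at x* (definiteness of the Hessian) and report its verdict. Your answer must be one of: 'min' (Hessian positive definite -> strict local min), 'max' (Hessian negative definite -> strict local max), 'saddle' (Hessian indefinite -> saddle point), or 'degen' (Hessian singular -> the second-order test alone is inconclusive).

Compute the Hessian H = grad^2 f:
  H = [[-4, -2], [-2, -1]]
Verify stationarity: grad f(x*) = H x* + g = (0, 0).
Eigenvalues of H: -5, 0.
H has a zero eigenvalue (singular; negative semidefinite but not definite), so H is neither positive definite, negative definite, nor indefinite. The second-order test alone is inconclusive -> degen.
(Indeed, f is constant along the null direction of H through x*, so x* is not a strict local extremum.)

degen


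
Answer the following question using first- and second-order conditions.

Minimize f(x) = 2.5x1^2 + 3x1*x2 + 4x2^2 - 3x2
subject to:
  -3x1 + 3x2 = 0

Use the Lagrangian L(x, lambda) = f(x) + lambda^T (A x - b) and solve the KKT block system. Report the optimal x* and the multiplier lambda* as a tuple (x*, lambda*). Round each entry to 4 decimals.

Form the Lagrangian:
  L(x, lambda) = (1/2) x^T Q x + c^T x + lambda^T (A x - b)
Stationarity (grad_x L = 0): Q x + c + A^T lambda = 0.
Primal feasibility: A x = b.

This gives the KKT block system:
  [ Q   A^T ] [ x     ]   [-c ]
  [ A    0  ] [ lambda ] = [ b ]

Solving the linear system:
  x*      = (0.1579, 0.1579)
  lambda* = (0.4211)
  f(x*)   = -0.2368

x* = (0.1579, 0.1579), lambda* = (0.4211)


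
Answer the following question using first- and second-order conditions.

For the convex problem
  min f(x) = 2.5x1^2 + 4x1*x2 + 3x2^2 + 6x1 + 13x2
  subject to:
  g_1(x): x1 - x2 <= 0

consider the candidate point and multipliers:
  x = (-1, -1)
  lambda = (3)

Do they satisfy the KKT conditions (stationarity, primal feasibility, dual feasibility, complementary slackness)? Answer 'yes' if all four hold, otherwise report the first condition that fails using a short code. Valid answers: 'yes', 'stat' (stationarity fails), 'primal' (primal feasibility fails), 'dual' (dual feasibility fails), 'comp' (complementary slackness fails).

Gradient of f: grad f(x) = Q x + c = (-3, 3)
Constraint values g_i(x) = a_i^T x - b_i:
  g_1((-1, -1)) = 0
Stationarity residual: grad f(x) + sum_i lambda_i a_i = (0, 0)
  -> stationarity OK
Primal feasibility (all g_i <= 0): OK
Dual feasibility (all lambda_i >= 0): OK
Complementary slackness (lambda_i * g_i(x) = 0 for all i): OK

Verdict: yes, KKT holds.

yes


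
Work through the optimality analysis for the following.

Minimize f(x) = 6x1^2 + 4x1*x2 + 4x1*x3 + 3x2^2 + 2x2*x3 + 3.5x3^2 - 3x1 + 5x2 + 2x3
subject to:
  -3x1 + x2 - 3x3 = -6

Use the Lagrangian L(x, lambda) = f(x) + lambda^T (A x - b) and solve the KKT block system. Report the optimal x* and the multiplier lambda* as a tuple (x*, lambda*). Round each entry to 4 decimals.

Form the Lagrangian:
  L(x, lambda) = (1/2) x^T Q x + c^T x + lambda^T (A x - b)
Stationarity (grad_x L = 0): Q x + c + A^T lambda = 0.
Primal feasibility: A x = b.

This gives the KKT block system:
  [ Q   A^T ] [ x     ]   [-c ]
  [ A    0  ] [ lambda ] = [ b ]

Solving the linear system:
  x*      = (1.1738, -1.9118, 0.1889)
  lambda* = (1.398)
  f(x*)   = -2.1574

x* = (1.1738, -1.9118, 0.1889), lambda* = (1.398)


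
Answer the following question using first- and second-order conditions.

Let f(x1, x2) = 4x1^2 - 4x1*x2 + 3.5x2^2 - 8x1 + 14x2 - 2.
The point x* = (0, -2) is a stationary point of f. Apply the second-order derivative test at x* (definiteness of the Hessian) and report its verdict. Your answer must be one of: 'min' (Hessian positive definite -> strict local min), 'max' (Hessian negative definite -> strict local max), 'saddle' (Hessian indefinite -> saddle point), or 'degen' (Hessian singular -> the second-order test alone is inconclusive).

Compute the Hessian H = grad^2 f:
  H = [[8, -4], [-4, 7]]
Verify stationarity: grad f(x*) = H x* + g = (0, 0).
Eigenvalues of H: 3.4689, 11.5311.
Both eigenvalues > 0, so H is positive definite -> x* is a strict local min.

min


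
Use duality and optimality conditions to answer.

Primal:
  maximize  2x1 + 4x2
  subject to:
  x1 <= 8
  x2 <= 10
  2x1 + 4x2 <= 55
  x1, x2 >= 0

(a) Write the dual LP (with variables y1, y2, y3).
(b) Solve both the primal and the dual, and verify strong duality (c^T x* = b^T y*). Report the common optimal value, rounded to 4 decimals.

The standard primal-dual pair for 'max c^T x s.t. A x <= b, x >= 0' is:
  Dual:  min b^T y  s.t.  A^T y >= c,  y >= 0.

So the dual LP is:
  minimize  8y1 + 10y2 + 55y3
  subject to:
    y1 + 2y3 >= 2
    y2 + 4y3 >= 4
    y1, y2, y3 >= 0

Solving the primal: x* = (7.5, 10).
  primal value c^T x* = 55.
Solving the dual: y* = (0, 0, 1).
  dual value b^T y* = 55.
Strong duality: c^T x* = b^T y*. Confirmed.

55


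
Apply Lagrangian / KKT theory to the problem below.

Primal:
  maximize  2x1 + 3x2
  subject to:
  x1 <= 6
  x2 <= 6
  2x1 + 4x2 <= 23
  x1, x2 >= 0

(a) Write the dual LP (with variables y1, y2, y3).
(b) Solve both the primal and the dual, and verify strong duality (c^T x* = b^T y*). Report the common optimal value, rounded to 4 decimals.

The standard primal-dual pair for 'max c^T x s.t. A x <= b, x >= 0' is:
  Dual:  min b^T y  s.t.  A^T y >= c,  y >= 0.

So the dual LP is:
  minimize  6y1 + 6y2 + 23y3
  subject to:
    y1 + 2y3 >= 2
    y2 + 4y3 >= 3
    y1, y2, y3 >= 0

Solving the primal: x* = (6, 2.75).
  primal value c^T x* = 20.25.
Solving the dual: y* = (0.5, 0, 0.75).
  dual value b^T y* = 20.25.
Strong duality: c^T x* = b^T y*. Confirmed.

20.25


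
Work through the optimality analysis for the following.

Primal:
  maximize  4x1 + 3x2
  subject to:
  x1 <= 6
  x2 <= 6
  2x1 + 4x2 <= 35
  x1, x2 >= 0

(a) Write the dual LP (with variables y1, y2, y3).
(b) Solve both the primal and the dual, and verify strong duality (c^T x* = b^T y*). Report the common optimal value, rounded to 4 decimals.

The standard primal-dual pair for 'max c^T x s.t. A x <= b, x >= 0' is:
  Dual:  min b^T y  s.t.  A^T y >= c,  y >= 0.

So the dual LP is:
  minimize  6y1 + 6y2 + 35y3
  subject to:
    y1 + 2y3 >= 4
    y2 + 4y3 >= 3
    y1, y2, y3 >= 0

Solving the primal: x* = (6, 5.75).
  primal value c^T x* = 41.25.
Solving the dual: y* = (2.5, 0, 0.75).
  dual value b^T y* = 41.25.
Strong duality: c^T x* = b^T y*. Confirmed.

41.25


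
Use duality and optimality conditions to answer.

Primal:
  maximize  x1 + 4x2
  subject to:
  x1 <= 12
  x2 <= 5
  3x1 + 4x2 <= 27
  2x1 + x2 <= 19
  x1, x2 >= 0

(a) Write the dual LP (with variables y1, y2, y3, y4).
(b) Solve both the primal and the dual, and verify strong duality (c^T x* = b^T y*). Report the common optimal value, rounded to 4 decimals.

The standard primal-dual pair for 'max c^T x s.t. A x <= b, x >= 0' is:
  Dual:  min b^T y  s.t.  A^T y >= c,  y >= 0.

So the dual LP is:
  minimize  12y1 + 5y2 + 27y3 + 19y4
  subject to:
    y1 + 3y3 + 2y4 >= 1
    y2 + 4y3 + y4 >= 4
    y1, y2, y3, y4 >= 0

Solving the primal: x* = (2.3333, 5).
  primal value c^T x* = 22.3333.
Solving the dual: y* = (0, 2.6667, 0.3333, 0).
  dual value b^T y* = 22.3333.
Strong duality: c^T x* = b^T y*. Confirmed.

22.3333


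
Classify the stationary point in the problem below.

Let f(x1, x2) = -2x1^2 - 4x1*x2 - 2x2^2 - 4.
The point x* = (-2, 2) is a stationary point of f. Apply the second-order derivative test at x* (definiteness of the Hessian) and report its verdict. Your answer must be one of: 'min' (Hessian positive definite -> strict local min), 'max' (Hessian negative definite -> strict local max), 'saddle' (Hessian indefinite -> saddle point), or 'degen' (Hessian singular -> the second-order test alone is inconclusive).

Compute the Hessian H = grad^2 f:
  H = [[-4, -4], [-4, -4]]
Verify stationarity: grad f(x*) = H x* + g = (0, 0).
Eigenvalues of H: -8, 0.
H has a zero eigenvalue (singular; negative semidefinite but not definite), so H is neither positive definite, negative definite, nor indefinite. The second-order test alone is inconclusive -> degen.
(Indeed, f is constant along the null direction of H through x*, so x* is not a strict local extremum.)

degen


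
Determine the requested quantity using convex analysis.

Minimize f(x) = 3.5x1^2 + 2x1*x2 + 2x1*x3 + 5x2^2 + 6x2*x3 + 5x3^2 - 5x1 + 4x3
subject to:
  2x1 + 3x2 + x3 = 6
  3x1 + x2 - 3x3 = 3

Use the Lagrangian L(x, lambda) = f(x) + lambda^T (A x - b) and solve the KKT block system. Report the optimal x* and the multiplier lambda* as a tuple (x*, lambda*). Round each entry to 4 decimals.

Form the Lagrangian:
  L(x, lambda) = (1/2) x^T Q x + c^T x + lambda^T (A x - b)
Stationarity (grad_x L = 0): Q x + c + A^T lambda = 0.
Primal feasibility: A x = b.

This gives the KKT block system:
  [ Q   A^T ] [ x     ]   [-c ]
  [ A    0  ] [ lambda ] = [ b ]

Solving the linear system:
  x*      = (0.7869, 1.3918, 0.2509)
  lambda* = (-6.7423, 3.2302)
  f(x*)   = 13.9158

x* = (0.7869, 1.3918, 0.2509), lambda* = (-6.7423, 3.2302)


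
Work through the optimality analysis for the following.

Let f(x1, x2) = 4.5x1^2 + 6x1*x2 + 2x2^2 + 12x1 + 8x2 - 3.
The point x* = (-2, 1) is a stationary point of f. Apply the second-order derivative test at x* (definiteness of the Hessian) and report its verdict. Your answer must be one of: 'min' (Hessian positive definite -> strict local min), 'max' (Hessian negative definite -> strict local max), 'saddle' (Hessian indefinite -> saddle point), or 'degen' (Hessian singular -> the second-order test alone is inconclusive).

Compute the Hessian H = grad^2 f:
  H = [[9, 6], [6, 4]]
Verify stationarity: grad f(x*) = H x* + g = (0, 0).
Eigenvalues of H: 0, 13.
H has a zero eigenvalue (singular; positive semidefinite but not definite), so H is neither positive definite, negative definite, nor indefinite. The second-order test alone is inconclusive -> degen.
(Indeed, f is constant along the null direction of H through x*, so x* is not a strict local extremum.)

degen


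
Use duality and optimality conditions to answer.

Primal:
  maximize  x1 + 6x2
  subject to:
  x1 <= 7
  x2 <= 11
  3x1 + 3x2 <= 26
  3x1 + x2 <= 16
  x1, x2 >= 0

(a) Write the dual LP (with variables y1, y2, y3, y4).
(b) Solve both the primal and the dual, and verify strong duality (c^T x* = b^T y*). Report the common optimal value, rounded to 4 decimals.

The standard primal-dual pair for 'max c^T x s.t. A x <= b, x >= 0' is:
  Dual:  min b^T y  s.t.  A^T y >= c,  y >= 0.

So the dual LP is:
  minimize  7y1 + 11y2 + 26y3 + 16y4
  subject to:
    y1 + 3y3 + 3y4 >= 1
    y2 + 3y3 + y4 >= 6
    y1, y2, y3, y4 >= 0

Solving the primal: x* = (0, 8.6667).
  primal value c^T x* = 52.
Solving the dual: y* = (0, 0, 2, 0).
  dual value b^T y* = 52.
Strong duality: c^T x* = b^T y*. Confirmed.

52


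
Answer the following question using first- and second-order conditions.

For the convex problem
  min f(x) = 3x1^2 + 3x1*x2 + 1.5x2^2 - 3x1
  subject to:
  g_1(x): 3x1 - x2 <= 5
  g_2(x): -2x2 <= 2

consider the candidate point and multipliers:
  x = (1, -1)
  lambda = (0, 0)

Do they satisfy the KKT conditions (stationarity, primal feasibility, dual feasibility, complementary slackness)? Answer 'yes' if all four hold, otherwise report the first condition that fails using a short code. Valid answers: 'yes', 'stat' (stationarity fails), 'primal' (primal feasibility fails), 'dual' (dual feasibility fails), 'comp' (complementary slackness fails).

Gradient of f: grad f(x) = Q x + c = (0, 0)
Constraint values g_i(x) = a_i^T x - b_i:
  g_1((1, -1)) = -1
  g_2((1, -1)) = 0
Stationarity residual: grad f(x) + sum_i lambda_i a_i = (0, 0)
  -> stationarity OK
Primal feasibility (all g_i <= 0): OK
Dual feasibility (all lambda_i >= 0): OK
Complementary slackness (lambda_i * g_i(x) = 0 for all i): OK

Verdict: yes, KKT holds.

yes


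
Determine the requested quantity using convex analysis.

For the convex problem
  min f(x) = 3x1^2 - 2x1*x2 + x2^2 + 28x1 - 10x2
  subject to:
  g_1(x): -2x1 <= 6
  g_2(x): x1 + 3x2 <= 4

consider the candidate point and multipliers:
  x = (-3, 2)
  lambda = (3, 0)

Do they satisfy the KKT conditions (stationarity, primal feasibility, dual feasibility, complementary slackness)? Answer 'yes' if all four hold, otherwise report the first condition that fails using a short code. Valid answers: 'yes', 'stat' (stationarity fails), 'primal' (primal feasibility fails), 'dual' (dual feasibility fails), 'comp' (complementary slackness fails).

Gradient of f: grad f(x) = Q x + c = (6, 0)
Constraint values g_i(x) = a_i^T x - b_i:
  g_1((-3, 2)) = 0
  g_2((-3, 2)) = -1
Stationarity residual: grad f(x) + sum_i lambda_i a_i = (0, 0)
  -> stationarity OK
Primal feasibility (all g_i <= 0): OK
Dual feasibility (all lambda_i >= 0): OK
Complementary slackness (lambda_i * g_i(x) = 0 for all i): OK

Verdict: yes, KKT holds.

yes


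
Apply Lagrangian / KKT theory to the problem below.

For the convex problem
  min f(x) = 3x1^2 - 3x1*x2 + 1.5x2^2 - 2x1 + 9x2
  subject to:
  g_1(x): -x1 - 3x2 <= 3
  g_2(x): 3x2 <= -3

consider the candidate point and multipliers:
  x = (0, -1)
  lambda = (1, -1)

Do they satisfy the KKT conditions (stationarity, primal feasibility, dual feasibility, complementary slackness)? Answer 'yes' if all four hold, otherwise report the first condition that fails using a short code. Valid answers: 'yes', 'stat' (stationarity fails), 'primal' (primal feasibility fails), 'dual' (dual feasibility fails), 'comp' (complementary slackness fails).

Gradient of f: grad f(x) = Q x + c = (1, 6)
Constraint values g_i(x) = a_i^T x - b_i:
  g_1((0, -1)) = 0
  g_2((0, -1)) = 0
Stationarity residual: grad f(x) + sum_i lambda_i a_i = (0, 0)
  -> stationarity OK
Primal feasibility (all g_i <= 0): OK
Dual feasibility (all lambda_i >= 0): FAILS
Complementary slackness (lambda_i * g_i(x) = 0 for all i): OK

Verdict: the first failing condition is dual_feasibility -> dual.

dual


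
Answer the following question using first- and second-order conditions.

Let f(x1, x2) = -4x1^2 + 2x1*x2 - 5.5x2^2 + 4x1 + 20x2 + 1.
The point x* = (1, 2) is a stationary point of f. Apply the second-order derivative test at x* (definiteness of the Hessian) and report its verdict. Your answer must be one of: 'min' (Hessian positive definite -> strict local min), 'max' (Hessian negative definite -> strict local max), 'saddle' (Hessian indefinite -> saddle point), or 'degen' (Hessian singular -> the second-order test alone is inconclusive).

Compute the Hessian H = grad^2 f:
  H = [[-8, 2], [2, -11]]
Verify stationarity: grad f(x*) = H x* + g = (0, 0).
Eigenvalues of H: -12, -7.
Both eigenvalues < 0, so H is negative definite -> x* is a strict local max.

max


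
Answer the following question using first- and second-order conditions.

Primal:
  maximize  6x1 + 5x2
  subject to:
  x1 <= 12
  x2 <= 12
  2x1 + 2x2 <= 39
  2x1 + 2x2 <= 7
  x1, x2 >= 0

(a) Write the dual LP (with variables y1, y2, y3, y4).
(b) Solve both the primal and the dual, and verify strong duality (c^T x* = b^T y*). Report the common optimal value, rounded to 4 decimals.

The standard primal-dual pair for 'max c^T x s.t. A x <= b, x >= 0' is:
  Dual:  min b^T y  s.t.  A^T y >= c,  y >= 0.

So the dual LP is:
  minimize  12y1 + 12y2 + 39y3 + 7y4
  subject to:
    y1 + 2y3 + 2y4 >= 6
    y2 + 2y3 + 2y4 >= 5
    y1, y2, y3, y4 >= 0

Solving the primal: x* = (3.5, 0).
  primal value c^T x* = 21.
Solving the dual: y* = (0, 0, 0, 3).
  dual value b^T y* = 21.
Strong duality: c^T x* = b^T y*. Confirmed.

21


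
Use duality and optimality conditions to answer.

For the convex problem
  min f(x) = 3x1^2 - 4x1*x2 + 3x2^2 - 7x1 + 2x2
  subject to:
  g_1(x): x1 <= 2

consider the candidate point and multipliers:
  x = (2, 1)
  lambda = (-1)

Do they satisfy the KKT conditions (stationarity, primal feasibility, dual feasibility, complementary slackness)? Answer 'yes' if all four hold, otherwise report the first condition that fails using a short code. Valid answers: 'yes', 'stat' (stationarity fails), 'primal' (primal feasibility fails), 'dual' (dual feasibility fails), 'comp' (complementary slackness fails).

Gradient of f: grad f(x) = Q x + c = (1, 0)
Constraint values g_i(x) = a_i^T x - b_i:
  g_1((2, 1)) = 0
Stationarity residual: grad f(x) + sum_i lambda_i a_i = (0, 0)
  -> stationarity OK
Primal feasibility (all g_i <= 0): OK
Dual feasibility (all lambda_i >= 0): FAILS
Complementary slackness (lambda_i * g_i(x) = 0 for all i): OK

Verdict: the first failing condition is dual_feasibility -> dual.

dual


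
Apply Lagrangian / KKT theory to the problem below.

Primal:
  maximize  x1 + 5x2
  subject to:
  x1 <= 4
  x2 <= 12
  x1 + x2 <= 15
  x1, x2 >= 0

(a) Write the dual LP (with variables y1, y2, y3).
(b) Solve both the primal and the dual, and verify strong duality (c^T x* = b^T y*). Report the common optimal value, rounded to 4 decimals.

The standard primal-dual pair for 'max c^T x s.t. A x <= b, x >= 0' is:
  Dual:  min b^T y  s.t.  A^T y >= c,  y >= 0.

So the dual LP is:
  minimize  4y1 + 12y2 + 15y3
  subject to:
    y1 + y3 >= 1
    y2 + y3 >= 5
    y1, y2, y3 >= 0

Solving the primal: x* = (3, 12).
  primal value c^T x* = 63.
Solving the dual: y* = (0, 4, 1).
  dual value b^T y* = 63.
Strong duality: c^T x* = b^T y*. Confirmed.

63


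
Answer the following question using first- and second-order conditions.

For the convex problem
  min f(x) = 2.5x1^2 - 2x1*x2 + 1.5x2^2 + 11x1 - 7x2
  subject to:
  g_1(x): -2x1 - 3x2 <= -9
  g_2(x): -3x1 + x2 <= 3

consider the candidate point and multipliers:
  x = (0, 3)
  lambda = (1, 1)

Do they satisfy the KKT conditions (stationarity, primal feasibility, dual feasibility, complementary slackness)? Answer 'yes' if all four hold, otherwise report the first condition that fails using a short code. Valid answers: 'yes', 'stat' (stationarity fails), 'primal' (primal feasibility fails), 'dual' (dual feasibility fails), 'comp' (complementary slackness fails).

Gradient of f: grad f(x) = Q x + c = (5, 2)
Constraint values g_i(x) = a_i^T x - b_i:
  g_1((0, 3)) = 0
  g_2((0, 3)) = 0
Stationarity residual: grad f(x) + sum_i lambda_i a_i = (0, 0)
  -> stationarity OK
Primal feasibility (all g_i <= 0): OK
Dual feasibility (all lambda_i >= 0): OK
Complementary slackness (lambda_i * g_i(x) = 0 for all i): OK

Verdict: yes, KKT holds.

yes


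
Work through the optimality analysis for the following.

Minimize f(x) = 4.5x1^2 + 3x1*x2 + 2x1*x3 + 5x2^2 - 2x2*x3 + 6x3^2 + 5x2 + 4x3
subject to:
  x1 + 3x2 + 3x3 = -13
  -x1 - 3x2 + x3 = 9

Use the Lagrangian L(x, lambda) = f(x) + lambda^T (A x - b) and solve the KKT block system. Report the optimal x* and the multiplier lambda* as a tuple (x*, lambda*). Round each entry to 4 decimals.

Form the Lagrangian:
  L(x, lambda) = (1/2) x^T Q x + c^T x + lambda^T (A x - b)
Stationarity (grad_x L = 0): Q x + c + A^T lambda = 0.
Primal feasibility: A x = b.

This gives the KKT block system:
  [ Q   A^T ] [ x     ]   [-c ]
  [ A    0  ] [ lambda ] = [ b ]

Solving the linear system:
  x*      = (0.3973, -3.4658, -1)
  lambda* = (2.274, -6.5479)
  f(x*)   = 33.5822

x* = (0.3973, -3.4658, -1), lambda* = (2.274, -6.5479)


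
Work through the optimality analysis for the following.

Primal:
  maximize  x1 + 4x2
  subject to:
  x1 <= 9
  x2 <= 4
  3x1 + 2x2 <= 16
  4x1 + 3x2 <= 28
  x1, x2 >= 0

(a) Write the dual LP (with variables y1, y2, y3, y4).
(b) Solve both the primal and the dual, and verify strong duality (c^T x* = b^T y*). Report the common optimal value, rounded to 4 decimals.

The standard primal-dual pair for 'max c^T x s.t. A x <= b, x >= 0' is:
  Dual:  min b^T y  s.t.  A^T y >= c,  y >= 0.

So the dual LP is:
  minimize  9y1 + 4y2 + 16y3 + 28y4
  subject to:
    y1 + 3y3 + 4y4 >= 1
    y2 + 2y3 + 3y4 >= 4
    y1, y2, y3, y4 >= 0

Solving the primal: x* = (2.6667, 4).
  primal value c^T x* = 18.6667.
Solving the dual: y* = (0, 3.3333, 0.3333, 0).
  dual value b^T y* = 18.6667.
Strong duality: c^T x* = b^T y*. Confirmed.

18.6667


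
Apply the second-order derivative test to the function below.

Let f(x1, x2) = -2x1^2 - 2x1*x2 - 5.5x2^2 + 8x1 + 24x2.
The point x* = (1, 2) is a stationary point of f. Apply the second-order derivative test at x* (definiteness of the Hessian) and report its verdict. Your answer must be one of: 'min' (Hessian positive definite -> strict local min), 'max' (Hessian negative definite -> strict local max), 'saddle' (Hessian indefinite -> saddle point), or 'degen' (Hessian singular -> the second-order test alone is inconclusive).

Compute the Hessian H = grad^2 f:
  H = [[-4, -2], [-2, -11]]
Verify stationarity: grad f(x*) = H x* + g = (0, 0).
Eigenvalues of H: -11.5311, -3.4689.
Both eigenvalues < 0, so H is negative definite -> x* is a strict local max.

max


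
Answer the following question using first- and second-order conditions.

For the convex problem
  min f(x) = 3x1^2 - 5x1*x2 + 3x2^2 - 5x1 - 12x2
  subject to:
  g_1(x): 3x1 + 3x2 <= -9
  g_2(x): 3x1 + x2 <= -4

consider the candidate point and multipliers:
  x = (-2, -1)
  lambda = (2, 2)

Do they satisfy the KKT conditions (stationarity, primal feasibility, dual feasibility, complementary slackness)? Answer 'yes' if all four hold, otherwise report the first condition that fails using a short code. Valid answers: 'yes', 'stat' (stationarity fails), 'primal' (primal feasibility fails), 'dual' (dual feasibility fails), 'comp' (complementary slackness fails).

Gradient of f: grad f(x) = Q x + c = (-12, -8)
Constraint values g_i(x) = a_i^T x - b_i:
  g_1((-2, -1)) = 0
  g_2((-2, -1)) = -3
Stationarity residual: grad f(x) + sum_i lambda_i a_i = (0, 0)
  -> stationarity OK
Primal feasibility (all g_i <= 0): OK
Dual feasibility (all lambda_i >= 0): OK
Complementary slackness (lambda_i * g_i(x) = 0 for all i): FAILS

Verdict: the first failing condition is complementary_slackness -> comp.

comp


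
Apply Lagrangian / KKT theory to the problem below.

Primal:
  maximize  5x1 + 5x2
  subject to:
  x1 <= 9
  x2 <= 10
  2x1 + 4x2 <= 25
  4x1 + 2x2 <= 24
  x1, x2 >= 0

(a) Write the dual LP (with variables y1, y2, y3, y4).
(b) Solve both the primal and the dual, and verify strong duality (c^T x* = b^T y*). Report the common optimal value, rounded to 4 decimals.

The standard primal-dual pair for 'max c^T x s.t. A x <= b, x >= 0' is:
  Dual:  min b^T y  s.t.  A^T y >= c,  y >= 0.

So the dual LP is:
  minimize  9y1 + 10y2 + 25y3 + 24y4
  subject to:
    y1 + 2y3 + 4y4 >= 5
    y2 + 4y3 + 2y4 >= 5
    y1, y2, y3, y4 >= 0

Solving the primal: x* = (3.8333, 4.3333).
  primal value c^T x* = 40.8333.
Solving the dual: y* = (0, 0, 0.8333, 0.8333).
  dual value b^T y* = 40.8333.
Strong duality: c^T x* = b^T y*. Confirmed.

40.8333


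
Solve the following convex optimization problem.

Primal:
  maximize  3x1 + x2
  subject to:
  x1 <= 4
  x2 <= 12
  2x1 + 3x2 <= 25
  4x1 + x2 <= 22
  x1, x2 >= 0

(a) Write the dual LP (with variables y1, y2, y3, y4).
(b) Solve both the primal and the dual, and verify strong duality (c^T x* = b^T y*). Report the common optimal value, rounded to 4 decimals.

The standard primal-dual pair for 'max c^T x s.t. A x <= b, x >= 0' is:
  Dual:  min b^T y  s.t.  A^T y >= c,  y >= 0.

So the dual LP is:
  minimize  4y1 + 12y2 + 25y3 + 22y4
  subject to:
    y1 + 2y3 + 4y4 >= 3
    y2 + 3y3 + y4 >= 1
    y1, y2, y3, y4 >= 0

Solving the primal: x* = (4, 5.6667).
  primal value c^T x* = 17.6667.
Solving the dual: y* = (2.3333, 0, 0.3333, 0).
  dual value b^T y* = 17.6667.
Strong duality: c^T x* = b^T y*. Confirmed.

17.6667


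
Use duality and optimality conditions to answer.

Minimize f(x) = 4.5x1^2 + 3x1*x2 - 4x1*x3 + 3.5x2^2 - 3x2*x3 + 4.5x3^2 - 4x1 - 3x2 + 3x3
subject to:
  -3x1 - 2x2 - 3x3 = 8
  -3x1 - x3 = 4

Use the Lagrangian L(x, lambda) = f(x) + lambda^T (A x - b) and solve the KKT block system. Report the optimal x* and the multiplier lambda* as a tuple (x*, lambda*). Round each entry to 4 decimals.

Form the Lagrangian:
  L(x, lambda) = (1/2) x^T Q x + c^T x + lambda^T (A x - b)
Stationarity (grad_x L = 0): Q x + c + A^T lambda = 0.
Primal feasibility: A x = b.

This gives the KKT block system:
  [ Q   A^T ] [ x     ]   [-c ]
  [ A    0  ] [ lambda ] = [ b ]

Solving the linear system:
  x*      = (-0.8193, -0.4578, -1.5422)
  lambda* = (-2.0181, -0.1747)
  f(x*)   = 8.4337

x* = (-0.8193, -0.4578, -1.5422), lambda* = (-2.0181, -0.1747)


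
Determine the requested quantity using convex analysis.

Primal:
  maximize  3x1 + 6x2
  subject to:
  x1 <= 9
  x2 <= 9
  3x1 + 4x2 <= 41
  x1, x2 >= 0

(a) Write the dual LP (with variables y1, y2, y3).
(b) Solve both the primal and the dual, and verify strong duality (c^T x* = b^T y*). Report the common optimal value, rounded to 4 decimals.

The standard primal-dual pair for 'max c^T x s.t. A x <= b, x >= 0' is:
  Dual:  min b^T y  s.t.  A^T y >= c,  y >= 0.

So the dual LP is:
  minimize  9y1 + 9y2 + 41y3
  subject to:
    y1 + 3y3 >= 3
    y2 + 4y3 >= 6
    y1, y2, y3 >= 0

Solving the primal: x* = (1.6667, 9).
  primal value c^T x* = 59.
Solving the dual: y* = (0, 2, 1).
  dual value b^T y* = 59.
Strong duality: c^T x* = b^T y*. Confirmed.

59


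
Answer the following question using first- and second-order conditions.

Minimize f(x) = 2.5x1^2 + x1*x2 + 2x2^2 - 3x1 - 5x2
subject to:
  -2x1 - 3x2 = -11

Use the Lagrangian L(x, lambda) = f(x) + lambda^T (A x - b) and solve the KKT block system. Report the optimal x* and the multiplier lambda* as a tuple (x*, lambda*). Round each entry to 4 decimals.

Form the Lagrangian:
  L(x, lambda) = (1/2) x^T Q x + c^T x + lambda^T (A x - b)
Stationarity (grad_x L = 0): Q x + c + A^T lambda = 0.
Primal feasibility: A x = b.

This gives the KKT block system:
  [ Q   A^T ] [ x     ]   [-c ]
  [ A    0  ] [ lambda ] = [ b ]

Solving the linear system:
  x*      = (1.0612, 2.9592)
  lambda* = (2.6327)
  f(x*)   = 5.4898

x* = (1.0612, 2.9592), lambda* = (2.6327)


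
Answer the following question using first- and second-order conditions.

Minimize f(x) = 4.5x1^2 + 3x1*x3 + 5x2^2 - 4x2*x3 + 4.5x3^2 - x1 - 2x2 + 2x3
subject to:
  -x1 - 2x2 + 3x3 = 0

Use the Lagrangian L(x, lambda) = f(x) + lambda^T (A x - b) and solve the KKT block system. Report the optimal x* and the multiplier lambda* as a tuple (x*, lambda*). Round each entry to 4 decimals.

Form the Lagrangian:
  L(x, lambda) = (1/2) x^T Q x + c^T x + lambda^T (A x - b)
Stationarity (grad_x L = 0): Q x + c + A^T lambda = 0.
Primal feasibility: A x = b.

This gives the KKT block system:
  [ Q   A^T ] [ x     ]   [-c ]
  [ A    0  ] [ lambda ] = [ b ]

Solving the linear system:
  x*      = (0.0115, 0.0734, 0.0528)
  lambda* = (-0.7385)
  f(x*)   = -0.0264

x* = (0.0115, 0.0734, 0.0528), lambda* = (-0.7385)


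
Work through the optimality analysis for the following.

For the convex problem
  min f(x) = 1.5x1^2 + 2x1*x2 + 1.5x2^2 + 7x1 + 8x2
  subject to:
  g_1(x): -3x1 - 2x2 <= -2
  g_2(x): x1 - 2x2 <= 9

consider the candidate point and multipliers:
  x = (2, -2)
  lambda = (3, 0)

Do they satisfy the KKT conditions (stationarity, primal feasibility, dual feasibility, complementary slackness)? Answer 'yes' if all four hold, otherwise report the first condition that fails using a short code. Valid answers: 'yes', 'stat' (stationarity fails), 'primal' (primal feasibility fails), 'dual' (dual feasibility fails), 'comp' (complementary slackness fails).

Gradient of f: grad f(x) = Q x + c = (9, 6)
Constraint values g_i(x) = a_i^T x - b_i:
  g_1((2, -2)) = 0
  g_2((2, -2)) = -3
Stationarity residual: grad f(x) + sum_i lambda_i a_i = (0, 0)
  -> stationarity OK
Primal feasibility (all g_i <= 0): OK
Dual feasibility (all lambda_i >= 0): OK
Complementary slackness (lambda_i * g_i(x) = 0 for all i): OK

Verdict: yes, KKT holds.

yes


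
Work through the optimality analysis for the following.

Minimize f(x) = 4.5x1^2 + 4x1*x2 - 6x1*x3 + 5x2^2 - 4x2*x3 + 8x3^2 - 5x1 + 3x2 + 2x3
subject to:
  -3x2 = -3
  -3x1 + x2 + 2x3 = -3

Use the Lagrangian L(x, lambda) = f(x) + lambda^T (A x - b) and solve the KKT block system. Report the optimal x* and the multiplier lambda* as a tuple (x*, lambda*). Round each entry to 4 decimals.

Form the Lagrangian:
  L(x, lambda) = (1/2) x^T Q x + c^T x + lambda^T (A x - b)
Stationarity (grad_x L = 0): Q x + c + A^T lambda = 0.
Primal feasibility: A x = b.

This gives the KKT block system:
  [ Q   A^T ] [ x     ]   [-c ]
  [ A    0  ] [ lambda ] = [ b ]

Solving the linear system:
  x*      = (1.4815, 1, 0.2222)
  lambda* = (7.2346, 3.6667)
  f(x*)   = 14.3704

x* = (1.4815, 1, 0.2222), lambda* = (7.2346, 3.6667)


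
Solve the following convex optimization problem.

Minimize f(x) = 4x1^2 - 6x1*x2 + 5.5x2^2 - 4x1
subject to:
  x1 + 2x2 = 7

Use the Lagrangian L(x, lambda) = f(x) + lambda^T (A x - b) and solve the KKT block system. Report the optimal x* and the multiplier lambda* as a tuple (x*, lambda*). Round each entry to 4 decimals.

Form the Lagrangian:
  L(x, lambda) = (1/2) x^T Q x + c^T x + lambda^T (A x - b)
Stationarity (grad_x L = 0): Q x + c + A^T lambda = 0.
Primal feasibility: A x = b.

This gives the KKT block system:
  [ Q   A^T ] [ x     ]   [-c ]
  [ A    0  ] [ lambda ] = [ b ]

Solving the linear system:
  x*      = (2.6418, 2.1791)
  lambda* = (-4.0597)
  f(x*)   = 8.9254

x* = (2.6418, 2.1791), lambda* = (-4.0597)


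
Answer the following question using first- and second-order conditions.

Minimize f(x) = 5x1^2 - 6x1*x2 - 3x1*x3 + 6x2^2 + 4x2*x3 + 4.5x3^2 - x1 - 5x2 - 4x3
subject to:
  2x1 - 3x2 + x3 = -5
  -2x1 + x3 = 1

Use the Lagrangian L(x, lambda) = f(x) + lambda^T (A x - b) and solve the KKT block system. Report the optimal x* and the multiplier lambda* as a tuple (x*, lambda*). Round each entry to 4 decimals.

Form the Lagrangian:
  L(x, lambda) = (1/2) x^T Q x + c^T x + lambda^T (A x - b)
Stationarity (grad_x L = 0): Q x + c + A^T lambda = 0.
Primal feasibility: A x = b.

This gives the KKT block system:
  [ Q   A^T ] [ x     ]   [-c ]
  [ A    0  ] [ lambda ] = [ b ]

Solving the linear system:
  x*      = (-0.6703, 1.1062, -0.3407)
  lambda* = (3.6447, -3.0147)
  f(x*)   = 8.87

x* = (-0.6703, 1.1062, -0.3407), lambda* = (3.6447, -3.0147)


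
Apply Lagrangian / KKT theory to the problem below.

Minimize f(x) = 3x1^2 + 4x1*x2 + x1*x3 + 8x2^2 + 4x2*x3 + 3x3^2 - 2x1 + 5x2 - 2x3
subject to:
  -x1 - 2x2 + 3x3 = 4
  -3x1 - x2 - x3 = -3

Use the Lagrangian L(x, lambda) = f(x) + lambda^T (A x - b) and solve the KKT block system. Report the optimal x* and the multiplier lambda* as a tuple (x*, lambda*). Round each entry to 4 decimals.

Form the Lagrangian:
  L(x, lambda) = (1/2) x^T Q x + c^T x + lambda^T (A x - b)
Stationarity (grad_x L = 0): Q x + c + A^T lambda = 0.
Primal feasibility: A x = b.

This gives the KKT block system:
  [ Q   A^T ] [ x     ]   [-c ]
  [ A    0  ] [ lambda ] = [ b ]

Solving the linear system:
  x*      = (0.9189, -0.8378, 1.0811)
  lambda* = (-0.4919, 0.5784)
  f(x*)   = -2.2432

x* = (0.9189, -0.8378, 1.0811), lambda* = (-0.4919, 0.5784)


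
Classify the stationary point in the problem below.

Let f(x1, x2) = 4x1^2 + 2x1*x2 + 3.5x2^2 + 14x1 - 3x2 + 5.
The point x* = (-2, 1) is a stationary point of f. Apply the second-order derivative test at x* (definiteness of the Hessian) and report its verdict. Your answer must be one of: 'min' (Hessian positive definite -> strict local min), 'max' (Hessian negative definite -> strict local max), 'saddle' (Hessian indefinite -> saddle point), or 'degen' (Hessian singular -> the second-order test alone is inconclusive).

Compute the Hessian H = grad^2 f:
  H = [[8, 2], [2, 7]]
Verify stationarity: grad f(x*) = H x* + g = (0, 0).
Eigenvalues of H: 5.4384, 9.5616.
Both eigenvalues > 0, so H is positive definite -> x* is a strict local min.

min


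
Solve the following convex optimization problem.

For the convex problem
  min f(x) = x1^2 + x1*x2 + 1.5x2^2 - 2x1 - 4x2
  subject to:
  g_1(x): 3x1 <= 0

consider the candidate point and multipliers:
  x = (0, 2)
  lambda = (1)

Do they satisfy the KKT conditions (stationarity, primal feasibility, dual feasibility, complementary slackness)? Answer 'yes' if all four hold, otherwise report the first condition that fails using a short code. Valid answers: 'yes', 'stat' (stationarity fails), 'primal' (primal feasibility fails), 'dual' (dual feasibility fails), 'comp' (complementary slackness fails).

Gradient of f: grad f(x) = Q x + c = (0, 2)
Constraint values g_i(x) = a_i^T x - b_i:
  g_1((0, 2)) = 0
Stationarity residual: grad f(x) + sum_i lambda_i a_i = (3, 2)
  -> stationarity FAILS
Primal feasibility (all g_i <= 0): OK
Dual feasibility (all lambda_i >= 0): OK
Complementary slackness (lambda_i * g_i(x) = 0 for all i): OK

Verdict: the first failing condition is stationarity -> stat.

stat


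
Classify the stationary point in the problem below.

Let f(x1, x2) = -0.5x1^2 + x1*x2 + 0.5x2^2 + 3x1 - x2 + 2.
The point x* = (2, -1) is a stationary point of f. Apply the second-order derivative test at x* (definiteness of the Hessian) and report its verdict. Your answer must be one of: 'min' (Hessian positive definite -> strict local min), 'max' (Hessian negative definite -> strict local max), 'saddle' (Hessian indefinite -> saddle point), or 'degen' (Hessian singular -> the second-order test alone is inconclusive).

Compute the Hessian H = grad^2 f:
  H = [[-1, 1], [1, 1]]
Verify stationarity: grad f(x*) = H x* + g = (0, 0).
Eigenvalues of H: -1.4142, 1.4142.
Eigenvalues have mixed signs, so H is indefinite -> x* is a saddle point.

saddle


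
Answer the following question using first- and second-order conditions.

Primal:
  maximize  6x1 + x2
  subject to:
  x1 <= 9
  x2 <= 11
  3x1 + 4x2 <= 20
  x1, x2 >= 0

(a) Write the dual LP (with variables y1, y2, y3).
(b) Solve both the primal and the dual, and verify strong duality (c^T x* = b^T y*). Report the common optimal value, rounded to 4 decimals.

The standard primal-dual pair for 'max c^T x s.t. A x <= b, x >= 0' is:
  Dual:  min b^T y  s.t.  A^T y >= c,  y >= 0.

So the dual LP is:
  minimize  9y1 + 11y2 + 20y3
  subject to:
    y1 + 3y3 >= 6
    y2 + 4y3 >= 1
    y1, y2, y3 >= 0

Solving the primal: x* = (6.6667, 0).
  primal value c^T x* = 40.
Solving the dual: y* = (0, 0, 2).
  dual value b^T y* = 40.
Strong duality: c^T x* = b^T y*. Confirmed.

40


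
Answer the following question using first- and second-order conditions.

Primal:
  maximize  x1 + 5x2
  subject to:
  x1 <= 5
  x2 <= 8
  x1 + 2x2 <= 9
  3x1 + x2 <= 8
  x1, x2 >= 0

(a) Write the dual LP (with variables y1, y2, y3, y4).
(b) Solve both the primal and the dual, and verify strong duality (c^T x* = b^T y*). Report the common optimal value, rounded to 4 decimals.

The standard primal-dual pair for 'max c^T x s.t. A x <= b, x >= 0' is:
  Dual:  min b^T y  s.t.  A^T y >= c,  y >= 0.

So the dual LP is:
  minimize  5y1 + 8y2 + 9y3 + 8y4
  subject to:
    y1 + y3 + 3y4 >= 1
    y2 + 2y3 + y4 >= 5
    y1, y2, y3, y4 >= 0

Solving the primal: x* = (0, 4.5).
  primal value c^T x* = 22.5.
Solving the dual: y* = (0, 0, 2.5, 0).
  dual value b^T y* = 22.5.
Strong duality: c^T x* = b^T y*. Confirmed.

22.5


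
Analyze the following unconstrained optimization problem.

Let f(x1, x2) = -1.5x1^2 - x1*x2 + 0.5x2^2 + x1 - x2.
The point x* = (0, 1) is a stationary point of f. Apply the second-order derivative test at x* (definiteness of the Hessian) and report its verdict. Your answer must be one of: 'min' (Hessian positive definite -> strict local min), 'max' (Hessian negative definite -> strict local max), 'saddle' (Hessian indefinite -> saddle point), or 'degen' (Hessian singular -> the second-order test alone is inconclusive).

Compute the Hessian H = grad^2 f:
  H = [[-3, -1], [-1, 1]]
Verify stationarity: grad f(x*) = H x* + g = (0, 0).
Eigenvalues of H: -3.2361, 1.2361.
Eigenvalues have mixed signs, so H is indefinite -> x* is a saddle point.

saddle


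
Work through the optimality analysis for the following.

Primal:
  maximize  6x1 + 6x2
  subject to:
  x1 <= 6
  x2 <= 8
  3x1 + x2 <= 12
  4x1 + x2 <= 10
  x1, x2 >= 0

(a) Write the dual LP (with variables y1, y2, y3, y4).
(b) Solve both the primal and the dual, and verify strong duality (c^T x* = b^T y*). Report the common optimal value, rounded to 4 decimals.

The standard primal-dual pair for 'max c^T x s.t. A x <= b, x >= 0' is:
  Dual:  min b^T y  s.t.  A^T y >= c,  y >= 0.

So the dual LP is:
  minimize  6y1 + 8y2 + 12y3 + 10y4
  subject to:
    y1 + 3y3 + 4y4 >= 6
    y2 + y3 + y4 >= 6
    y1, y2, y3, y4 >= 0

Solving the primal: x* = (0.5, 8).
  primal value c^T x* = 51.
Solving the dual: y* = (0, 4.5, 0, 1.5).
  dual value b^T y* = 51.
Strong duality: c^T x* = b^T y*. Confirmed.

51


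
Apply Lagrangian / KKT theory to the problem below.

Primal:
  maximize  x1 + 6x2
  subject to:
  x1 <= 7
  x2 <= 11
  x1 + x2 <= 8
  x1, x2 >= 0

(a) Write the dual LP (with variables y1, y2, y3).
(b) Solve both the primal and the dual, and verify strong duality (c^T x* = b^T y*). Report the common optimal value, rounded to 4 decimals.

The standard primal-dual pair for 'max c^T x s.t. A x <= b, x >= 0' is:
  Dual:  min b^T y  s.t.  A^T y >= c,  y >= 0.

So the dual LP is:
  minimize  7y1 + 11y2 + 8y3
  subject to:
    y1 + y3 >= 1
    y2 + y3 >= 6
    y1, y2, y3 >= 0

Solving the primal: x* = (0, 8).
  primal value c^T x* = 48.
Solving the dual: y* = (0, 0, 6).
  dual value b^T y* = 48.
Strong duality: c^T x* = b^T y*. Confirmed.

48


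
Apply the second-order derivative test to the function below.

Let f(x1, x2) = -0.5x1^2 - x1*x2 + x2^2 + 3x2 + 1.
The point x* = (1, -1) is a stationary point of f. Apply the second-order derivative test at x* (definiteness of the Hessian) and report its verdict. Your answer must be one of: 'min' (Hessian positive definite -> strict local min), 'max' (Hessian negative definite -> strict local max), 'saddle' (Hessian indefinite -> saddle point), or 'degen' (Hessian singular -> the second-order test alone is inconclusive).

Compute the Hessian H = grad^2 f:
  H = [[-1, -1], [-1, 2]]
Verify stationarity: grad f(x*) = H x* + g = (0, 0).
Eigenvalues of H: -1.3028, 2.3028.
Eigenvalues have mixed signs, so H is indefinite -> x* is a saddle point.

saddle


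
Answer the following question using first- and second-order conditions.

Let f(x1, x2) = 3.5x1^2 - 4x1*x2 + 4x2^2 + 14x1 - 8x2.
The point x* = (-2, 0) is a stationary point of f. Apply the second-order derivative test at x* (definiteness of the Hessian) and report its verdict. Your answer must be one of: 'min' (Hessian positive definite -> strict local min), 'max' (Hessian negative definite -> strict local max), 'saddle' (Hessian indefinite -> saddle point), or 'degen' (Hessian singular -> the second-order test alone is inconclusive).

Compute the Hessian H = grad^2 f:
  H = [[7, -4], [-4, 8]]
Verify stationarity: grad f(x*) = H x* + g = (0, 0).
Eigenvalues of H: 3.4689, 11.5311.
Both eigenvalues > 0, so H is positive definite -> x* is a strict local min.

min


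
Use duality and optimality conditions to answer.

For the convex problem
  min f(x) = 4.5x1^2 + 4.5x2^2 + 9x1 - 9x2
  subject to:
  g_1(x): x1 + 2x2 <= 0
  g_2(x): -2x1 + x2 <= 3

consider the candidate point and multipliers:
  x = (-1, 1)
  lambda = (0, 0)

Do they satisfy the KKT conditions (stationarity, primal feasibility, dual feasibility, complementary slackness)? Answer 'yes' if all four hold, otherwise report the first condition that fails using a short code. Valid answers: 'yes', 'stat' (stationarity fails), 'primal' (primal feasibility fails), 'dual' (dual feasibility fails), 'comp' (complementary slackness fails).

Gradient of f: grad f(x) = Q x + c = (0, 0)
Constraint values g_i(x) = a_i^T x - b_i:
  g_1((-1, 1)) = 1
  g_2((-1, 1)) = 0
Stationarity residual: grad f(x) + sum_i lambda_i a_i = (0, 0)
  -> stationarity OK
Primal feasibility (all g_i <= 0): FAILS
Dual feasibility (all lambda_i >= 0): OK
Complementary slackness (lambda_i * g_i(x) = 0 for all i): OK

Verdict: the first failing condition is primal_feasibility -> primal.

primal
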